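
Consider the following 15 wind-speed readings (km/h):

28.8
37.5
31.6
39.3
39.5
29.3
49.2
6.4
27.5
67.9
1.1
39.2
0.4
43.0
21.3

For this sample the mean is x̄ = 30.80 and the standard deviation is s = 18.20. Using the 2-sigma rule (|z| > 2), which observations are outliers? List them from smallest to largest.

67.9

Cutoffs at x̄ ± 2s: 30.80 ± 2·18.20 = [-5.60, 67.20].
67.9: z = 2.04, |z| > 2 → outlier.
Every other value lies within [-5.60, 67.20].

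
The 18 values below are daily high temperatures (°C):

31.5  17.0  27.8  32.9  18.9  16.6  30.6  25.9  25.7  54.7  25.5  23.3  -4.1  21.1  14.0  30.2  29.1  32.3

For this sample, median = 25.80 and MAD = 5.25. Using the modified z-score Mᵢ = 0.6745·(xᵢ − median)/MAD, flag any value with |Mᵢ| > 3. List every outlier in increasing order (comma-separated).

|Mᵢ| > 3 ⇔ |xᵢ − 25.80| > 3·5.25/0.6745 = 23.35.
So outliers lie outside [2.45, 49.15].
-4.1: M = -3.84 → outlier.
54.7: M = 3.71 → outlier.

-4.1, 54.7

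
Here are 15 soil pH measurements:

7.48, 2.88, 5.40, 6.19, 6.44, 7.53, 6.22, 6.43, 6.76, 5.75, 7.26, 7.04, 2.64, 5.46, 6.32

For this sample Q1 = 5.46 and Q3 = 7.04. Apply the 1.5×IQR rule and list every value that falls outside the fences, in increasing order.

2.64, 2.88

IQR = Q3 − Q1 = 7.04 − 5.46 = 1.58.
Lower fence = Q1 − 1.5·IQR = 5.46 − 2.37 = 3.09.
Upper fence = Q3 + 1.5·IQR = 7.04 + 2.37 = 9.41.
2.64 < 3.09 → outlier.
2.88 < 3.09 → outlier.
All remaining values lie within [3.09, 9.41].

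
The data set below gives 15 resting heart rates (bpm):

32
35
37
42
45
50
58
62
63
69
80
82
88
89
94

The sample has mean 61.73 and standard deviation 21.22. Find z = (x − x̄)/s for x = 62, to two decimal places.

z = (62 − 61.73) / 21.22 = 0.01.

0.01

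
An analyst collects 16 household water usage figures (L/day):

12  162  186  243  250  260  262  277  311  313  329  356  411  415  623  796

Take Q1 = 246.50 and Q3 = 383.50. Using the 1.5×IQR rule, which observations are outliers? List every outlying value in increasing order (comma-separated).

12, 623, 796

IQR = Q3 − Q1 = 383.50 − 246.50 = 137.00.
Lower fence = Q1 − 1.5·IQR = 246.50 − 205.50 = 41.00.
Upper fence = Q3 + 1.5·IQR = 383.50 + 205.50 = 589.00.
12 < 41.00 → outlier.
623 > 589.00 → outlier.
796 > 589.00 → outlier.
All remaining values lie within [41.00, 589.00].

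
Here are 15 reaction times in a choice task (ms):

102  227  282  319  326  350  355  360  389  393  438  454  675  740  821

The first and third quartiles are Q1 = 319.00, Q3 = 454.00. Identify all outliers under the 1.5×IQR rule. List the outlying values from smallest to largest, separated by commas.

102, 675, 740, 821

IQR = Q3 − Q1 = 454.00 − 319.00 = 135.00.
Lower fence = Q1 − 1.5·IQR = 319.00 − 202.50 = 116.50.
Upper fence = Q3 + 1.5·IQR = 454.00 + 202.50 = 656.50.
102 < 116.50 → outlier.
675 > 656.50 → outlier.
740 > 656.50 → outlier.
821 > 656.50 → outlier.
All remaining values lie within [116.50, 656.50].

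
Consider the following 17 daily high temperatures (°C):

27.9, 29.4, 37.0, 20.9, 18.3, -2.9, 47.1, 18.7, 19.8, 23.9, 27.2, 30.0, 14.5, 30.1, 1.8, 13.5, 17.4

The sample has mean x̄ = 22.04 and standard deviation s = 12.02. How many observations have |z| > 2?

2

Cutoffs: x̄ ± 2s = [-2.00, 46.08].
Outside the cutoffs: -2.9, 47.1.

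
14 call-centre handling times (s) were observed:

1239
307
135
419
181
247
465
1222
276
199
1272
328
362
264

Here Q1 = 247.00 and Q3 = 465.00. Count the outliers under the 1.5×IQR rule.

3

IQR = 218.00; fences at 247.00 − 327.00 = -80.00 and 465.00 + 327.00 = 792.00.
Outside the cutoffs: 1222, 1239, 1272.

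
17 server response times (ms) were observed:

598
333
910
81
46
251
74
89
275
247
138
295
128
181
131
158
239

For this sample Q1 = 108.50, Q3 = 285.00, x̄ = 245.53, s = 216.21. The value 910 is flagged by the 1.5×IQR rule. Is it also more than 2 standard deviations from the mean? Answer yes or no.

yes

z = (910 − 245.53) / 216.21 = 3.07.
|z| = 3.07 > 2.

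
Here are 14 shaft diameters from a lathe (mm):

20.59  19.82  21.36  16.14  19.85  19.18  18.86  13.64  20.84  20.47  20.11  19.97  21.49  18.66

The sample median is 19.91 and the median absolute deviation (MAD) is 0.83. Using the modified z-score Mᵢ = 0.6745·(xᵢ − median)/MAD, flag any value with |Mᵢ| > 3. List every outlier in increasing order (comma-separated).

13.64, 16.14

|Mᵢ| > 3 ⇔ |xᵢ − 19.91| > 3·0.83/0.6745 = 3.69.
So outliers lie outside [16.22, 23.60].
13.64: M = -5.10 → outlier.
16.14: M = -3.06 → outlier.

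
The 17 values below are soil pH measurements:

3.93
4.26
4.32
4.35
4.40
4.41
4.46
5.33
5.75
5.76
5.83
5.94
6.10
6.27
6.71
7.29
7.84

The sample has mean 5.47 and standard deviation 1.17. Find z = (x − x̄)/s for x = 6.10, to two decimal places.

0.54

z = (6.10 − 5.47) / 1.17 = 0.54.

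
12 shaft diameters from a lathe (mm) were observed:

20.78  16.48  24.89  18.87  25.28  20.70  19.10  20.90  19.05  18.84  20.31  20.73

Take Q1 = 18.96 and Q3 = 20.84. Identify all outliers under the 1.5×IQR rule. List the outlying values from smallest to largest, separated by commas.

IQR = Q3 − Q1 = 20.84 − 18.96 = 1.88.
Lower fence = Q1 − 1.5·IQR = 18.96 − 2.82 = 16.14.
Upper fence = Q3 + 1.5·IQR = 20.84 + 2.82 = 23.66.
24.89 > 23.66 → outlier.
25.28 > 23.66 → outlier.
All remaining values lie within [16.14, 23.66].

24.89, 25.28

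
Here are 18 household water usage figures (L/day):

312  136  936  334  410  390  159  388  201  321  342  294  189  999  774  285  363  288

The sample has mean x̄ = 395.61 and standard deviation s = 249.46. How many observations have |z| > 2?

Cutoffs: x̄ ± 2s = [-103.31, 894.53].
Outside the cutoffs: 936, 999.

2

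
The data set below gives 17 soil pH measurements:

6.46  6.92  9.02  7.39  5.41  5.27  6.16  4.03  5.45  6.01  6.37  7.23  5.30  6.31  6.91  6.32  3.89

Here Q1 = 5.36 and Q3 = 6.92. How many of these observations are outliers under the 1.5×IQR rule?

0

IQR = 1.56; fences at 5.36 − 2.34 = 3.02 and 6.92 + 2.34 = 9.26.
Every value lies within the cutoffs.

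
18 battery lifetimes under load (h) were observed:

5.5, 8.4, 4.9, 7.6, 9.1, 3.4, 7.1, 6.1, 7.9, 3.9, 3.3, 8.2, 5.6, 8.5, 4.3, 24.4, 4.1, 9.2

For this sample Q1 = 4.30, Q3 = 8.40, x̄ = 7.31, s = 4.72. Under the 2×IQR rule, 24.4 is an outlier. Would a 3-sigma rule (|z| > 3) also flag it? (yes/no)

yes

z = (24.4 − 7.31) / 4.72 = 3.62.
|z| = 3.62 > 3.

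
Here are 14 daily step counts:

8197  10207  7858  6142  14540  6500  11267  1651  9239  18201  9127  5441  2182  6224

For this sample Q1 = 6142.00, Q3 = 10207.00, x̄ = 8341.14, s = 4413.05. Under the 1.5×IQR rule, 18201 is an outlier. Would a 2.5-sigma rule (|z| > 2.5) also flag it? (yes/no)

no

z = (18201 − 8341.14) / 4413.05 = 2.23.
|z| = 2.23 ≤ 2.5.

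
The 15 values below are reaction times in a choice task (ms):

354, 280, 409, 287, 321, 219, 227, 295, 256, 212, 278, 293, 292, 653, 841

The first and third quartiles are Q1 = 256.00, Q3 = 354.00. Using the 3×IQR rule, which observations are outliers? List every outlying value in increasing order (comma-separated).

653, 841

IQR = Q3 − Q1 = 354.00 − 256.00 = 98.00.
Lower fence = Q1 − 3·IQR = 256.00 − 294.00 = -38.00.
Upper fence = Q3 + 3·IQR = 354.00 + 294.00 = 648.00.
653 > 648.00 → outlier.
841 > 648.00 → outlier.
All remaining values lie within [-38.00, 648.00].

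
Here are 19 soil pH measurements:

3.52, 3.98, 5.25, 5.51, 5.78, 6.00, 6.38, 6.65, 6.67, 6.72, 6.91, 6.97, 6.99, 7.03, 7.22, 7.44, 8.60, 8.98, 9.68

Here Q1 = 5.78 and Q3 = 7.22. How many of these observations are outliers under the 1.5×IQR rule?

IQR = 1.44; fences at 5.78 − 2.16 = 3.62 and 7.22 + 2.16 = 9.38.
Outside the cutoffs: 3.52, 9.68.

2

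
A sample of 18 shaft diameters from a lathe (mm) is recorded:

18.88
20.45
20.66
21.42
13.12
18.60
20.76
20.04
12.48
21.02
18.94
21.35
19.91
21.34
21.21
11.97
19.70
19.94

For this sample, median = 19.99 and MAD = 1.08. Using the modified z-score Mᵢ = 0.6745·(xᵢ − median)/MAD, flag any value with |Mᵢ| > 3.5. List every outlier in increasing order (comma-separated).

|Mᵢ| > 3.5 ⇔ |xᵢ − 19.99| > 3.5·1.08/0.6745 = 5.60.
So outliers lie outside [14.39, 25.59].
11.97: M = -5.01 → outlier.
12.48: M = -4.69 → outlier.
13.12: M = -4.29 → outlier.

11.97, 12.48, 13.12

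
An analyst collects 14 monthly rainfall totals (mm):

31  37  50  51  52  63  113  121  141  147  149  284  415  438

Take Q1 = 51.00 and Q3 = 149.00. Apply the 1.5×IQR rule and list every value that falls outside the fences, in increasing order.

IQR = Q3 − Q1 = 149.00 − 51.00 = 98.00.
Lower fence = Q1 − 1.5·IQR = 51.00 − 147.00 = -96.00.
Upper fence = Q3 + 1.5·IQR = 149.00 + 147.00 = 296.00.
415 > 296.00 → outlier.
438 > 296.00 → outlier.
All remaining values lie within [-96.00, 296.00].

415, 438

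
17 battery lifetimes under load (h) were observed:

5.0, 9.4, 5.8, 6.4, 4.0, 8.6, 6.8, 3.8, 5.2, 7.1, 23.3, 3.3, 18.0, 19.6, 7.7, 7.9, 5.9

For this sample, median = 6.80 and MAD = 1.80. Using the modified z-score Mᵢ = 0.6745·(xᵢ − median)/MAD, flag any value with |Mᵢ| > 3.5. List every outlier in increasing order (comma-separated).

|Mᵢ| > 3.5 ⇔ |xᵢ − 6.80| > 3.5·1.80/0.6745 = 9.34.
So outliers lie outside [-2.54, 16.14].
18.0: M = 4.20 → outlier.
19.6: M = 4.80 → outlier.
23.3: M = 6.18 → outlier.

18.0, 19.6, 23.3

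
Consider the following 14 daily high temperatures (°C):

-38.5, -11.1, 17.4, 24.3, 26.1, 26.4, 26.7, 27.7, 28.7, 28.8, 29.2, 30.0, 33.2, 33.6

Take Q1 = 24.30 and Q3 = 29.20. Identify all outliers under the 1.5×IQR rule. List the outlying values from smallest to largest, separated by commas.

-38.5, -11.1

IQR = Q3 − Q1 = 29.20 − 24.30 = 4.90.
Lower fence = Q1 − 1.5·IQR = 24.30 − 7.35 = 16.95.
Upper fence = Q3 + 1.5·IQR = 29.20 + 7.35 = 36.55.
-38.5 < 16.95 → outlier.
-11.1 < 16.95 → outlier.
All remaining values lie within [16.95, 36.55].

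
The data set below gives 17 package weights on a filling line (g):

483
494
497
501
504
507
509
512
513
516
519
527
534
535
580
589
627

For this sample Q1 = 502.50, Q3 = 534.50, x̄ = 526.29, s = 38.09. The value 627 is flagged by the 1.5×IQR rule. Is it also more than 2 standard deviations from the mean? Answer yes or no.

yes

z = (627 − 526.29) / 38.09 = 2.64.
|z| = 2.64 > 2.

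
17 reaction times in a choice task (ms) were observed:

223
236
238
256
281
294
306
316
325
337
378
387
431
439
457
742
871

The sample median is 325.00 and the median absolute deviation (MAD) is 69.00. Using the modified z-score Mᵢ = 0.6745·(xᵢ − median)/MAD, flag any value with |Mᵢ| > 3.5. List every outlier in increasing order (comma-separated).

|Mᵢ| > 3.5 ⇔ |xᵢ − 325.00| > 3.5·69.00/0.6745 = 358.04.
So outliers lie outside [-33.04, 683.04].
742: M = 4.08 → outlier.
871: M = 5.34 → outlier.

742, 871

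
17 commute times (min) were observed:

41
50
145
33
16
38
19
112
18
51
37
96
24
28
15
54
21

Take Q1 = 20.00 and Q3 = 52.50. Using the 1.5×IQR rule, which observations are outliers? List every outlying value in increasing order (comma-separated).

IQR = Q3 − Q1 = 52.50 − 20.00 = 32.50.
Lower fence = Q1 − 1.5·IQR = 20.00 − 48.75 = -28.75.
Upper fence = Q3 + 1.5·IQR = 52.50 + 48.75 = 101.25.
112 > 101.25 → outlier.
145 > 101.25 → outlier.
All remaining values lie within [-28.75, 101.25].

112, 145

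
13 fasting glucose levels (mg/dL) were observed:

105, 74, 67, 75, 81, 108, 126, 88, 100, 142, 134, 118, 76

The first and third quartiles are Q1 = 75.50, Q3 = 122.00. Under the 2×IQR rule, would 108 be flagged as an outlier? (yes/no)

no

IQR = Q3 − Q1 = 122.00 − 75.50 = 46.50.
Lower fence = Q1 − 2·IQR = 75.50 − 93.00 = -17.50.
Upper fence = Q3 + 2·IQR = 122.00 + 93.00 = 215.00.
108 lies within [-17.50, 215.00].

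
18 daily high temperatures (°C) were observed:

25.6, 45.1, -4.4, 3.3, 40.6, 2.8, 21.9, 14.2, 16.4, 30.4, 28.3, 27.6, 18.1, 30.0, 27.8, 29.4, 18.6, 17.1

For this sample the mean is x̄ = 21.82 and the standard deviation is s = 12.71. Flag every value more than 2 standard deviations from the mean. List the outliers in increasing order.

Cutoffs at x̄ ± 2s: 21.82 ± 2·12.71 = [-3.60, 47.24].
-4.4: z = -2.06, |z| > 2 → outlier.
Every other value lies within [-3.60, 47.24].

-4.4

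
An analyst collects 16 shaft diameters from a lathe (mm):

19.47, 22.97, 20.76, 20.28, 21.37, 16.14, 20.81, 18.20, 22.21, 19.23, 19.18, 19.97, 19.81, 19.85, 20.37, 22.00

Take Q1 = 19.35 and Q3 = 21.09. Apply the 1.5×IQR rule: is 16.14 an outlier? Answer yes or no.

yes

IQR = Q3 − Q1 = 21.09 − 19.35 = 1.74.
Lower fence = Q1 − 1.5·IQR = 19.35 − 2.61 = 16.74.
Upper fence = Q3 + 1.5·IQR = 21.09 + 2.61 = 23.70.
16.14 lies below the lower fence.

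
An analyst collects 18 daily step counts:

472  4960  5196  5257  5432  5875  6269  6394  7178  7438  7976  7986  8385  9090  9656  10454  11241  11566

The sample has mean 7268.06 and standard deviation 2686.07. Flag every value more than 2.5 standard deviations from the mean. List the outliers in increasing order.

472

Cutoffs at x̄ ± 2.5s: 7268.06 ± 2.5·2686.07 = [552.885, 13983.235].
472: z = -2.53, |z| > 2.5 → outlier.
Every other value lies within [552.885, 13983.235].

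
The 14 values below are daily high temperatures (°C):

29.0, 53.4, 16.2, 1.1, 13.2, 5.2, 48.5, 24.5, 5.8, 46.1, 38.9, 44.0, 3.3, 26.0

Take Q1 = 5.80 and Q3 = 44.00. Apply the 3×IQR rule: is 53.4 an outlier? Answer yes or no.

IQR = Q3 − Q1 = 44.00 − 5.80 = 38.20.
Lower fence = Q1 − 3·IQR = 5.80 − 114.60 = -108.80.
Upper fence = Q3 + 3·IQR = 44.00 + 114.60 = 158.60.
53.4 lies within [-108.80, 158.60].

no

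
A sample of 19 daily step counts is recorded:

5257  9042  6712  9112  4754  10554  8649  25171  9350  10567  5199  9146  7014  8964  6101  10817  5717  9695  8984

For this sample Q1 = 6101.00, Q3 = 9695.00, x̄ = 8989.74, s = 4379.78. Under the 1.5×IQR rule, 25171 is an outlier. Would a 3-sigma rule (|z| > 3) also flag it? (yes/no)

yes

z = (25171 − 8989.74) / 4379.78 = 3.69.
|z| = 3.69 > 3.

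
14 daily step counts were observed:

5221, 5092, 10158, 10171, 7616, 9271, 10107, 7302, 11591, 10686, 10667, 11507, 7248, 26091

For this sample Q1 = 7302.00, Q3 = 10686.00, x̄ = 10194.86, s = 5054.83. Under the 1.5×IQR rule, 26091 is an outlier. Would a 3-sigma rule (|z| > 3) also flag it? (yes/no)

z = (26091 − 10194.86) / 5054.83 = 3.14.
|z| = 3.14 > 3.

yes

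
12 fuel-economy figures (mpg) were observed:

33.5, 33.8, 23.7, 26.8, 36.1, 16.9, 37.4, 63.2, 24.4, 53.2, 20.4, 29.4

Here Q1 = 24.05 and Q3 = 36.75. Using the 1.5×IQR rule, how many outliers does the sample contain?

1

IQR = 12.70; fences at 24.05 − 19.05 = 5.00 and 36.75 + 19.05 = 55.80.
Outside the cutoffs: 63.2.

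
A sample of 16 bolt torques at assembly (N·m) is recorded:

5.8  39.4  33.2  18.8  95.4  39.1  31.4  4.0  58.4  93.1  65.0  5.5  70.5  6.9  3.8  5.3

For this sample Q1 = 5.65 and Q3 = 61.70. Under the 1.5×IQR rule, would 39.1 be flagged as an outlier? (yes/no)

IQR = Q3 − Q1 = 61.70 − 5.65 = 56.05.
Lower fence = Q1 − 1.5·IQR = 5.65 − 84.075 = -78.425.
Upper fence = Q3 + 1.5·IQR = 61.70 + 84.075 = 145.775.
39.1 lies within [-78.425, 145.775].

no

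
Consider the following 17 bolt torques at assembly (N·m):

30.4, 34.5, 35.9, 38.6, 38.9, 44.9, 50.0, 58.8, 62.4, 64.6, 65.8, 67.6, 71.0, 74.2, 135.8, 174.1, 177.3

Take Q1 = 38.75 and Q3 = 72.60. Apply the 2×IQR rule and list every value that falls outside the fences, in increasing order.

IQR = Q3 − Q1 = 72.60 − 38.75 = 33.85.
Lower fence = Q1 − 2·IQR = 38.75 − 67.70 = -28.95.
Upper fence = Q3 + 2·IQR = 72.60 + 67.70 = 140.30.
174.1 > 140.30 → outlier.
177.3 > 140.30 → outlier.
All remaining values lie within [-28.95, 140.30].

174.1, 177.3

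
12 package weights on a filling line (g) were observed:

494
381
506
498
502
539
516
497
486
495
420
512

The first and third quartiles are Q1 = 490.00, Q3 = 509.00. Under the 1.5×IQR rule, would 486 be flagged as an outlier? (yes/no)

IQR = Q3 − Q1 = 509.00 − 490.00 = 19.00.
Lower fence = Q1 − 1.5·IQR = 490.00 − 28.50 = 461.50.
Upper fence = Q3 + 1.5·IQR = 509.00 + 28.50 = 537.50.
486 lies within [461.50, 537.50].

no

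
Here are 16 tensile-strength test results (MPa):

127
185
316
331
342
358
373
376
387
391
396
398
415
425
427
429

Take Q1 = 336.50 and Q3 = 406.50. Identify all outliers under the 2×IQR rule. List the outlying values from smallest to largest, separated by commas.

127, 185

IQR = Q3 − Q1 = 406.50 − 336.50 = 70.00.
Lower fence = Q1 − 2·IQR = 336.50 − 140.00 = 196.50.
Upper fence = Q3 + 2·IQR = 406.50 + 140.00 = 546.50.
127 < 196.50 → outlier.
185 < 196.50 → outlier.
All remaining values lie within [196.50, 546.50].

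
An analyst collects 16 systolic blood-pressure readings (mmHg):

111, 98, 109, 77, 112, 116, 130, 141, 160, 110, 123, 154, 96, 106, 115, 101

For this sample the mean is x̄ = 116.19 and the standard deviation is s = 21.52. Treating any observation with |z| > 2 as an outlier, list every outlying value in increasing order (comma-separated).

Cutoffs at x̄ ± 2s: 116.19 ± 2·21.52 = [73.15, 159.23].
160: z = 2.04, |z| > 2 → outlier.
Every other value lies within [73.15, 159.23].

160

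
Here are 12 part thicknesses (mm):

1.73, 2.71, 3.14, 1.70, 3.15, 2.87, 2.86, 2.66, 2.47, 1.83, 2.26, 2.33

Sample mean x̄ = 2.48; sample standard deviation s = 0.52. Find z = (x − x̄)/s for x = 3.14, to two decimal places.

z = (3.14 − 2.48) / 0.52 = 1.27.

1.27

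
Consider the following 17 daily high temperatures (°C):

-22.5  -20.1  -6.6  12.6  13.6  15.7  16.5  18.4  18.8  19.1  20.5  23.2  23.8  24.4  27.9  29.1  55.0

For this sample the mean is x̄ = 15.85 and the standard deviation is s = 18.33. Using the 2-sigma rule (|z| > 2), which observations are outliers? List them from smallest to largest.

Cutoffs at x̄ ± 2s: 15.85 ± 2·18.33 = [-20.81, 52.51].
-22.5: z = -2.09, |z| > 2 → outlier.
55.0: z = 2.14, |z| > 2 → outlier.
Every other value lies within [-20.81, 52.51].

-22.5, 55.0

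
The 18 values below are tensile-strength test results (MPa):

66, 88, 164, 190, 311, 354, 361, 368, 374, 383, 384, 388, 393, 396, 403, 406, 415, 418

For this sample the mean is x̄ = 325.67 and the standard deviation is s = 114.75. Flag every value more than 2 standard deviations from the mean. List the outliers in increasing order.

Cutoffs at x̄ ± 2s: 325.67 ± 2·114.75 = [96.17, 555.17].
66: z = -2.26, |z| > 2 → outlier.
88: z = -2.07, |z| > 2 → outlier.
Every other value lies within [96.17, 555.17].

66, 88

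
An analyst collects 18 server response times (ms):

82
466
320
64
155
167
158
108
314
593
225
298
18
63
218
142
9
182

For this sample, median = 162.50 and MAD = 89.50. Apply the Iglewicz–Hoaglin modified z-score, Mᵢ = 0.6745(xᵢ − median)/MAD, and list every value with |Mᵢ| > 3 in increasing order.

|Mᵢ| > 3 ⇔ |xᵢ − 162.50| > 3·89.50/0.6745 = 398.07.
So outliers lie outside [-235.57, 560.57].
593: M = 3.24 → outlier.

593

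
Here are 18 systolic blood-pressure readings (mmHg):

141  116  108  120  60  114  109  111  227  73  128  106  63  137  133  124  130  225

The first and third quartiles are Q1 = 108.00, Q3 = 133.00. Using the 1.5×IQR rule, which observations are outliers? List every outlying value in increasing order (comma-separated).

60, 63, 225, 227

IQR = Q3 − Q1 = 133.00 − 108.00 = 25.00.
Lower fence = Q1 − 1.5·IQR = 108.00 − 37.50 = 70.50.
Upper fence = Q3 + 1.5·IQR = 133.00 + 37.50 = 170.50.
60 < 70.50 → outlier.
63 < 70.50 → outlier.
225 > 170.50 → outlier.
227 > 170.50 → outlier.
All remaining values lie within [70.50, 170.50].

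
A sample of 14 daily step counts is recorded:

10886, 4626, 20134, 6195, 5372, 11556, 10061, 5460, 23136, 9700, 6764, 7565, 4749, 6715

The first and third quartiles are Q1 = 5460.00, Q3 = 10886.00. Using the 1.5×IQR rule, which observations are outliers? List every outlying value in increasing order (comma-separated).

IQR = Q3 − Q1 = 10886.00 − 5460.00 = 5426.00.
Lower fence = Q1 − 1.5·IQR = 5460.00 − 8139.00 = -2679.00.
Upper fence = Q3 + 1.5·IQR = 10886.00 + 8139.00 = 19025.00.
20134 > 19025.00 → outlier.
23136 > 19025.00 → outlier.
All remaining values lie within [-2679.00, 19025.00].

20134, 23136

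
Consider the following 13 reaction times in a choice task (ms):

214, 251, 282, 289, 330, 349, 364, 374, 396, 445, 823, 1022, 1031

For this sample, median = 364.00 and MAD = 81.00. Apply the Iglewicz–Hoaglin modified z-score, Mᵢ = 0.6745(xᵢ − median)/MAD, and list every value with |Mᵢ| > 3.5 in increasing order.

|Mᵢ| > 3.5 ⇔ |xᵢ − 364.00| > 3.5·81.00/0.6745 = 420.31.
So outliers lie outside [-56.31, 784.31].
823: M = 3.82 → outlier.
1022: M = 5.48 → outlier.
1031: M = 5.55 → outlier.

823, 1022, 1031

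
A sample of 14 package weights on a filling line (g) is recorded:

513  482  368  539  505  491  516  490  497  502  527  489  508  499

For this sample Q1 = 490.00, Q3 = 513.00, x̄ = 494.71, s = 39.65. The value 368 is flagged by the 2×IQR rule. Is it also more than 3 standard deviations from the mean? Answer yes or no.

yes

z = (368 − 494.71) / 39.65 = -3.20.
|z| = 3.20 > 3.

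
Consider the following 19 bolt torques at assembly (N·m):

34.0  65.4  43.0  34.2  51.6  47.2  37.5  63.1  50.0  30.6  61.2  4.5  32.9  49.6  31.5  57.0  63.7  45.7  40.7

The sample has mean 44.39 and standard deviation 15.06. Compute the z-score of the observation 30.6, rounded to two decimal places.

z = (30.6 − 44.39) / 15.06 = -0.92.

-0.92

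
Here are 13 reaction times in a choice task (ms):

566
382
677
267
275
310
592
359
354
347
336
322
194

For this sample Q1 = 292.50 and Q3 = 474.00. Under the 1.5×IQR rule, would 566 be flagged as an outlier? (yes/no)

IQR = Q3 − Q1 = 474.00 − 292.50 = 181.50.
Lower fence = Q1 − 1.5·IQR = 292.50 − 272.25 = 20.25.
Upper fence = Q3 + 1.5·IQR = 474.00 + 272.25 = 746.25.
566 lies within [20.25, 746.25].

no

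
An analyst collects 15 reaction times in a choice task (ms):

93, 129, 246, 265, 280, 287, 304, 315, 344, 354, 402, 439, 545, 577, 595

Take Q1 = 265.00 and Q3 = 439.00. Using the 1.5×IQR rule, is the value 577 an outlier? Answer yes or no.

no

IQR = Q3 − Q1 = 439.00 − 265.00 = 174.00.
Lower fence = Q1 − 1.5·IQR = 265.00 − 261.00 = 4.00.
Upper fence = Q3 + 1.5·IQR = 439.00 + 261.00 = 700.00.
577 lies within [4.00, 700.00].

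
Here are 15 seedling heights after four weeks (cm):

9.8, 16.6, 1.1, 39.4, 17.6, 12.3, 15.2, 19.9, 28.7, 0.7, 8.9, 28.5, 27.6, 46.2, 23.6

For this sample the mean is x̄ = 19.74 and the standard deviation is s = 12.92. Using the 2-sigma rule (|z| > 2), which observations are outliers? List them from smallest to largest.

Cutoffs at x̄ ± 2s: 19.74 ± 2·12.92 = [-6.10, 45.58].
46.2: z = 2.05, |z| > 2 → outlier.
Every other value lies within [-6.10, 45.58].

46.2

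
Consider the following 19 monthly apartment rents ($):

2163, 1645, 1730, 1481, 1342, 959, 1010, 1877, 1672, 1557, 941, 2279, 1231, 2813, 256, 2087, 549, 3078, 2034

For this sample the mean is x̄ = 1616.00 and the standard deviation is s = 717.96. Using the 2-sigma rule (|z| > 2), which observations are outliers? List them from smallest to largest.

3078

Cutoffs at x̄ ± 2s: 1616.00 ± 2·717.96 = [180.08, 3051.92].
3078: z = 2.04, |z| > 2 → outlier.
Every other value lies within [180.08, 3051.92].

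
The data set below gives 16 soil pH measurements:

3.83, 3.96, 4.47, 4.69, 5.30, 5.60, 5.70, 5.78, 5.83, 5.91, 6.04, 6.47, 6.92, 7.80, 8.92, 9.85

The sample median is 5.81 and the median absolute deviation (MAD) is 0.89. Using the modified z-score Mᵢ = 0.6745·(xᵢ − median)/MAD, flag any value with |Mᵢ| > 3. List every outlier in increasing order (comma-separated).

|Mᵢ| > 3 ⇔ |xᵢ − 5.81| > 3·0.89/0.6745 = 3.96.
So outliers lie outside [1.85, 9.77].
9.85: M = 3.06 → outlier.

9.85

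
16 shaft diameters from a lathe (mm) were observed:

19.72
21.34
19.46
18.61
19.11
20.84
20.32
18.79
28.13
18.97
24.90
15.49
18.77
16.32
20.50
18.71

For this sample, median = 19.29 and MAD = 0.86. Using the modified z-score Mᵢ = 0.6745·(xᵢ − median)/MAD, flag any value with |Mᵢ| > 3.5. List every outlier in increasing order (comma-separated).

|Mᵢ| > 3.5 ⇔ |xᵢ − 19.29| > 3.5·0.86/0.6745 = 4.46.
So outliers lie outside [14.83, 23.75].
24.90: M = 4.40 → outlier.
28.13: M = 6.93 → outlier.

24.90, 28.13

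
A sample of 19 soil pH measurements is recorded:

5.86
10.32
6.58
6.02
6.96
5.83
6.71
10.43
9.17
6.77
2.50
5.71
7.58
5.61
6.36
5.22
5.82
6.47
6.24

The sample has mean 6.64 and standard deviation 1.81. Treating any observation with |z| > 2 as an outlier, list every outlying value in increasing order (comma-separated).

2.50, 10.32, 10.43

Cutoffs at x̄ ± 2s: 6.64 ± 2·1.81 = [3.02, 10.26].
2.50: z = -2.29, |z| > 2 → outlier.
10.32: z = 2.03, |z| > 2 → outlier.
10.43: z = 2.09, |z| > 2 → outlier.
Every other value lies within [3.02, 10.26].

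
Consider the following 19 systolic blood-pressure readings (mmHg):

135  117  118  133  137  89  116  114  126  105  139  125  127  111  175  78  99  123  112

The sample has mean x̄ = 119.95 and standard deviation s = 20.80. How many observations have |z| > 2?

2

Cutoffs: x̄ ± 2s = [78.35, 161.55].
Outside the cutoffs: 78, 175.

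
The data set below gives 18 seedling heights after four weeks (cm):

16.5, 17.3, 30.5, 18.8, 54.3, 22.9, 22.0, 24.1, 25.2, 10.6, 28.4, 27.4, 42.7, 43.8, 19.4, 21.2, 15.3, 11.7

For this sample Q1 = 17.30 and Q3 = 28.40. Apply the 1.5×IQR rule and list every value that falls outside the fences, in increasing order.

IQR = Q3 − Q1 = 28.40 − 17.30 = 11.10.
Lower fence = Q1 − 1.5·IQR = 17.30 − 16.65 = 0.65.
Upper fence = Q3 + 1.5·IQR = 28.40 + 16.65 = 45.05.
54.3 > 45.05 → outlier.
All remaining values lie within [0.65, 45.05].

54.3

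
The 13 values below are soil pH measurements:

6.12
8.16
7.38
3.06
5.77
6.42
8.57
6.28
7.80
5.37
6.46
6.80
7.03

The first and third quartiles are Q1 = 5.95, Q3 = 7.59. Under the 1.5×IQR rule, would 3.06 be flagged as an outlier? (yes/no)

IQR = Q3 − Q1 = 7.59 − 5.95 = 1.64.
Lower fence = Q1 − 1.5·IQR = 5.95 − 2.46 = 3.49.
Upper fence = Q3 + 1.5·IQR = 7.59 + 2.46 = 10.05.
3.06 lies below the lower fence.

yes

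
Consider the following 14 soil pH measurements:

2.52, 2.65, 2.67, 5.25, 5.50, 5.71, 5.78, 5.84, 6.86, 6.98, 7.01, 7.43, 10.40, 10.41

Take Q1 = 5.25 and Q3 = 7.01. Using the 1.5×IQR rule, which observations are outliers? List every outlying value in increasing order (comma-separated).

2.52, 10.40, 10.41

IQR = Q3 − Q1 = 7.01 − 5.25 = 1.76.
Lower fence = Q1 − 1.5·IQR = 5.25 − 2.64 = 2.61.
Upper fence = Q3 + 1.5·IQR = 7.01 + 2.64 = 9.65.
2.52 < 2.61 → outlier.
10.40 > 9.65 → outlier.
10.41 > 9.65 → outlier.
All remaining values lie within [2.61, 9.65].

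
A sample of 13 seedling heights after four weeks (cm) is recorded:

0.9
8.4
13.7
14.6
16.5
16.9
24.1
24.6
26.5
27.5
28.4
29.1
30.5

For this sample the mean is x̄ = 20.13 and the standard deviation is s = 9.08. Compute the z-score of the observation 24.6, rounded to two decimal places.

z = (24.6 − 20.13) / 9.08 = 0.49.

0.49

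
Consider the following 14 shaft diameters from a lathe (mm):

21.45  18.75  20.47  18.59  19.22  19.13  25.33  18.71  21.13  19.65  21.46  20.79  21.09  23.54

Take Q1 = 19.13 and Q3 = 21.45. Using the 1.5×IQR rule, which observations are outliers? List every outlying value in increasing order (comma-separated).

IQR = Q3 − Q1 = 21.45 − 19.13 = 2.32.
Lower fence = Q1 − 1.5·IQR = 19.13 − 3.48 = 15.65.
Upper fence = Q3 + 1.5·IQR = 21.45 + 3.48 = 24.93.
25.33 > 24.93 → outlier.
All remaining values lie within [15.65, 24.93].

25.33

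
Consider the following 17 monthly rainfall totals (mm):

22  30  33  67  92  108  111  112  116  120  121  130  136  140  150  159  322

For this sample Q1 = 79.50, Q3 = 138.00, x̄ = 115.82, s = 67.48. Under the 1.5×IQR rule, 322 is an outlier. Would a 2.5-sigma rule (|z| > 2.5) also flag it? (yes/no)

z = (322 − 115.82) / 67.48 = 3.06.
|z| = 3.06 > 2.5.

yes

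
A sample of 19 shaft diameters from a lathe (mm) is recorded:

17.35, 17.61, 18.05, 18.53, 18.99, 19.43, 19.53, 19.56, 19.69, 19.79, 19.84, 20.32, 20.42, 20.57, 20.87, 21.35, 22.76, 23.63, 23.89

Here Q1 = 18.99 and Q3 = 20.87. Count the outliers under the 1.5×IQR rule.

1

IQR = 1.88; fences at 18.99 − 2.82 = 16.17 and 20.87 + 2.82 = 23.69.
Outside the cutoffs: 23.89.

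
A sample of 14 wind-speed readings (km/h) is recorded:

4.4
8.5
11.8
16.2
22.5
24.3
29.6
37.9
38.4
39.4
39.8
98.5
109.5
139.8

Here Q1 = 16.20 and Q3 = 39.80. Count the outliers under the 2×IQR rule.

IQR = 23.60; fences at 16.20 − 47.20 = -31.00 and 39.80 + 47.20 = 87.00.
Outside the cutoffs: 98.5, 109.5, 139.8.

3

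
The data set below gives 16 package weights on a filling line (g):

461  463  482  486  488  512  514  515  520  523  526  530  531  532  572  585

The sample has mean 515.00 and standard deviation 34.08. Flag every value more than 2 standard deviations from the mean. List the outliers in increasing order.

585

Cutoffs at x̄ ± 2s: 515.00 ± 2·34.08 = [446.84, 583.16].
585: z = 2.05, |z| > 2 → outlier.
Every other value lies within [446.84, 583.16].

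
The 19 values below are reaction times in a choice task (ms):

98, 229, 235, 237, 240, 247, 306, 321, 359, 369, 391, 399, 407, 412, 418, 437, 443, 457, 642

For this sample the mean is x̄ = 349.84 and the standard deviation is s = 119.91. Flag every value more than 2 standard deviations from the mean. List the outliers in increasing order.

Cutoffs at x̄ ± 2s: 349.84 ± 2·119.91 = [110.02, 589.66].
98: z = -2.10, |z| > 2 → outlier.
642: z = 2.44, |z| > 2 → outlier.
Every other value lies within [110.02, 589.66].

98, 642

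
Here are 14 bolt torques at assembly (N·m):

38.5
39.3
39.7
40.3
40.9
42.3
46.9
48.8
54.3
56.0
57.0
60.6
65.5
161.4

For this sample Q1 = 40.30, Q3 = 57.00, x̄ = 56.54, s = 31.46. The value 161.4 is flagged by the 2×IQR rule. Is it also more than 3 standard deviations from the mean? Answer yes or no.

yes

z = (161.4 − 56.54) / 31.46 = 3.33.
|z| = 3.33 > 3.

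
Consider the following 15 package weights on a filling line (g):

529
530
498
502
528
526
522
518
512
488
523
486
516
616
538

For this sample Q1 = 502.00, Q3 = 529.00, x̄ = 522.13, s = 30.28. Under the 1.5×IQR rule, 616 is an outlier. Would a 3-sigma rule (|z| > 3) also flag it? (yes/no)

z = (616 − 522.13) / 30.28 = 3.10.
|z| = 3.10 > 3.

yes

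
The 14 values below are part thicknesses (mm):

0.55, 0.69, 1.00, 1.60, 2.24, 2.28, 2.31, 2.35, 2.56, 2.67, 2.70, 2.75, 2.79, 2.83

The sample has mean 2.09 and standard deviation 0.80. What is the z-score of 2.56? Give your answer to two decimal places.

z = (2.56 − 2.09) / 0.80 = 0.59.

0.59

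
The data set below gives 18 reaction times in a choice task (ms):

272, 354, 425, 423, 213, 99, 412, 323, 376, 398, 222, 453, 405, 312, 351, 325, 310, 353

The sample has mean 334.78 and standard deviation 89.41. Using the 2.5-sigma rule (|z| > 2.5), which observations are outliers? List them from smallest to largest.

Cutoffs at x̄ ± 2.5s: 334.78 ± 2.5·89.41 = [111.255, 558.305].
99: z = -2.64, |z| > 2.5 → outlier.
Every other value lies within [111.255, 558.305].

99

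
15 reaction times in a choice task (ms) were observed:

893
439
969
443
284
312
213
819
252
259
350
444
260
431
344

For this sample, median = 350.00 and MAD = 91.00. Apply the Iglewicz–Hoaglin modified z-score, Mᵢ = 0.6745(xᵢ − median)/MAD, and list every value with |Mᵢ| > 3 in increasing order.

819, 893, 969

|Mᵢ| > 3 ⇔ |xᵢ − 350.00| > 3·91.00/0.6745 = 404.74.
So outliers lie outside [-54.74, 754.74].
819: M = 3.48 → outlier.
893: M = 4.02 → outlier.
969: M = 4.59 → outlier.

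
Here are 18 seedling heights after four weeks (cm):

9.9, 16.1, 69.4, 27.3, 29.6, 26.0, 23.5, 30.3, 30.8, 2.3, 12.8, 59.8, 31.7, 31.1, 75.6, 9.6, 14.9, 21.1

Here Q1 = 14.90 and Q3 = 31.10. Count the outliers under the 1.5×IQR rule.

3

IQR = 16.20; fences at 14.90 − 24.30 = -9.40 and 31.10 + 24.30 = 55.40.
Outside the cutoffs: 59.8, 69.4, 75.6.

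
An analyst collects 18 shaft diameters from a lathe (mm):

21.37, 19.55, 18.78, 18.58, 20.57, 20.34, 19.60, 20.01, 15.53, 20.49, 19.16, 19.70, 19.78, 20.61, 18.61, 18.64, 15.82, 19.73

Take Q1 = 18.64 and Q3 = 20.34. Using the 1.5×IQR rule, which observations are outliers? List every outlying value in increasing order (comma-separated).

IQR = Q3 − Q1 = 20.34 − 18.64 = 1.70.
Lower fence = Q1 − 1.5·IQR = 18.64 − 2.55 = 16.09.
Upper fence = Q3 + 1.5·IQR = 20.34 + 2.55 = 22.89.
15.53 < 16.09 → outlier.
15.82 < 16.09 → outlier.
All remaining values lie within [16.09, 22.89].

15.53, 15.82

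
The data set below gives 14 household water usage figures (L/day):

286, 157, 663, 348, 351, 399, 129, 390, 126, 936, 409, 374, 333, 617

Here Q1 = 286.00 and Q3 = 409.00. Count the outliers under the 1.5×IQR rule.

3

IQR = 123.00; fences at 286.00 − 184.50 = 101.50 and 409.00 + 184.50 = 593.50.
Outside the cutoffs: 617, 663, 936.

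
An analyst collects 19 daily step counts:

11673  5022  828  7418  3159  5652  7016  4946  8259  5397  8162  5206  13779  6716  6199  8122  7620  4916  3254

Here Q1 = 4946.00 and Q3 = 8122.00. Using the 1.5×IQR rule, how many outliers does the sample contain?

IQR = 3176.00; fences at 4946.00 − 4764.00 = 182.00 and 8122.00 + 4764.00 = 12886.00.
Outside the cutoffs: 13779.

1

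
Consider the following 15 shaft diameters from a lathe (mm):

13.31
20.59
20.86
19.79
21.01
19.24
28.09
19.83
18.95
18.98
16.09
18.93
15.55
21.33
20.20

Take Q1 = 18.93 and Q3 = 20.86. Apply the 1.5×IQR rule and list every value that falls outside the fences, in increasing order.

IQR = Q3 − Q1 = 20.86 − 18.93 = 1.93.
Lower fence = Q1 − 1.5·IQR = 18.93 − 2.895 = 16.035.
Upper fence = Q3 + 1.5·IQR = 20.86 + 2.895 = 23.755.
13.31 < 16.035 → outlier.
15.55 < 16.035 → outlier.
28.09 > 23.755 → outlier.
All remaining values lie within [16.035, 23.755].

13.31, 15.55, 28.09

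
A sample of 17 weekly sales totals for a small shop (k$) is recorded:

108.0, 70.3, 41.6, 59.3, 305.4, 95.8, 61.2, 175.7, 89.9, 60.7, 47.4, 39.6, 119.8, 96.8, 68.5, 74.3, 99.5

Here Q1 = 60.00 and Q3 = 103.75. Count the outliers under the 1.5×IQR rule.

IQR = 43.75; fences at 60.00 − 65.625 = -5.625 and 103.75 + 65.625 = 169.375.
Outside the cutoffs: 175.7, 305.4.

2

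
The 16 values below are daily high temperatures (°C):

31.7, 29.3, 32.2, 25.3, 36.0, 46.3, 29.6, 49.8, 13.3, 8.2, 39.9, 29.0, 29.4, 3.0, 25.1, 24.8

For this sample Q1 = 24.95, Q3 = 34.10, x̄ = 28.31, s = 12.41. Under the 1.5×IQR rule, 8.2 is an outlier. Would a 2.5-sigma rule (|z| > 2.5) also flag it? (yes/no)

z = (8.2 − 28.31) / 12.41 = -1.62.
|z| = 1.62 ≤ 2.5.

no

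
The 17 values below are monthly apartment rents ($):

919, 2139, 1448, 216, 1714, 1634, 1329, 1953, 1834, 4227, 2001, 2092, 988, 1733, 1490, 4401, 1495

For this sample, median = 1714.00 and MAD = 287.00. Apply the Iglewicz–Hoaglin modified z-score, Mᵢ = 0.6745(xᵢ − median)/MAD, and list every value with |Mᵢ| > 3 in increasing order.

216, 4227, 4401

|Mᵢ| > 3 ⇔ |xᵢ − 1714.00| > 3·287.00/0.6745 = 1276.50.
So outliers lie outside [437.50, 2990.50].
216: M = -3.52 → outlier.
4227: M = 5.91 → outlier.
4401: M = 6.31 → outlier.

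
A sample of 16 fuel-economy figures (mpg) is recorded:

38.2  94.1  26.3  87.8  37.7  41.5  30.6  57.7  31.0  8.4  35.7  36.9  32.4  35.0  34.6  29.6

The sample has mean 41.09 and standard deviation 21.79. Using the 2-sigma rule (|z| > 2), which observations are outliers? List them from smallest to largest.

Cutoffs at x̄ ± 2s: 41.09 ± 2·21.79 = [-2.49, 84.67].
87.8: z = 2.14, |z| > 2 → outlier.
94.1: z = 2.43, |z| > 2 → outlier.
Every other value lies within [-2.49, 84.67].

87.8, 94.1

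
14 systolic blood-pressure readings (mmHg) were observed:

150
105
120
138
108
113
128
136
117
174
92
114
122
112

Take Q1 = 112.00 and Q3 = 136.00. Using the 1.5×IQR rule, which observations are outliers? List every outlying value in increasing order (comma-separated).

IQR = Q3 − Q1 = 136.00 − 112.00 = 24.00.
Lower fence = Q1 − 1.5·IQR = 112.00 − 36.00 = 76.00.
Upper fence = Q3 + 1.5·IQR = 136.00 + 36.00 = 172.00.
174 > 172.00 → outlier.
All remaining values lie within [76.00, 172.00].

174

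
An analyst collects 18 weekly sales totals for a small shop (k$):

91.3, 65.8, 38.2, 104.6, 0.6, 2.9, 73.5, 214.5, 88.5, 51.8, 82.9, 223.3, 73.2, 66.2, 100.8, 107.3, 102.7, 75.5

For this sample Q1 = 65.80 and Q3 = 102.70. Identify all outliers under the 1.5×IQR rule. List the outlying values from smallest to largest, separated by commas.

0.6, 2.9, 214.5, 223.3

IQR = Q3 − Q1 = 102.70 − 65.80 = 36.90.
Lower fence = Q1 − 1.5·IQR = 65.80 − 55.35 = 10.45.
Upper fence = Q3 + 1.5·IQR = 102.70 + 55.35 = 158.05.
0.6 < 10.45 → outlier.
2.9 < 10.45 → outlier.
214.5 > 158.05 → outlier.
223.3 > 158.05 → outlier.
All remaining values lie within [10.45, 158.05].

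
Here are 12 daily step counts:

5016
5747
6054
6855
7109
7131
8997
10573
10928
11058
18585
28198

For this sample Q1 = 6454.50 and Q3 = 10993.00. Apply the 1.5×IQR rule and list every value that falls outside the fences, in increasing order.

IQR = Q3 − Q1 = 10993.00 − 6454.50 = 4538.50.
Lower fence = Q1 − 1.5·IQR = 6454.50 − 6807.75 = -353.25.
Upper fence = Q3 + 1.5·IQR = 10993.00 + 6807.75 = 17800.75.
18585 > 17800.75 → outlier.
28198 > 17800.75 → outlier.
All remaining values lie within [-353.25, 17800.75].

18585, 28198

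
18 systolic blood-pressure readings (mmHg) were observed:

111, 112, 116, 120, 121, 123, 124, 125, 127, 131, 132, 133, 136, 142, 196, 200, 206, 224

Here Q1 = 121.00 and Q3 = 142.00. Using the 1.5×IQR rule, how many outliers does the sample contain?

IQR = 21.00; fences at 121.00 − 31.50 = 89.50 and 142.00 + 31.50 = 173.50.
Outside the cutoffs: 196, 200, 206, 224.

4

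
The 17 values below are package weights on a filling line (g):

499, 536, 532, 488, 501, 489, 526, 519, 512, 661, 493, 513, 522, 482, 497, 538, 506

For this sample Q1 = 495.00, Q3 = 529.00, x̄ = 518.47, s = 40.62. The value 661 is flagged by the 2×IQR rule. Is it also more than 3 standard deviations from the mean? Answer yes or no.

yes

z = (661 − 518.47) / 40.62 = 3.51.
|z| = 3.51 > 3.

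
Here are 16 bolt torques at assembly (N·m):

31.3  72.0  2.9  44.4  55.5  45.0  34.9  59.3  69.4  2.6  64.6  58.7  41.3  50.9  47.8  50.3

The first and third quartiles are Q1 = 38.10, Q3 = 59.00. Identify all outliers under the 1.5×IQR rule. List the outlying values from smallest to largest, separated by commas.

IQR = Q3 − Q1 = 59.00 − 38.10 = 20.90.
Lower fence = Q1 − 1.5·IQR = 38.10 − 31.35 = 6.75.
Upper fence = Q3 + 1.5·IQR = 59.00 + 31.35 = 90.35.
2.6 < 6.75 → outlier.
2.9 < 6.75 → outlier.
All remaining values lie within [6.75, 90.35].

2.6, 2.9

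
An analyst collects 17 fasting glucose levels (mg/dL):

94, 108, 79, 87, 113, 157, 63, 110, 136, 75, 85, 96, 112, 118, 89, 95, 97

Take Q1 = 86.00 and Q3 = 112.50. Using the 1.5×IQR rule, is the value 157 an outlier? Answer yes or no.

yes

IQR = Q3 − Q1 = 112.50 − 86.00 = 26.50.
Lower fence = Q1 − 1.5·IQR = 86.00 − 39.75 = 46.25.
Upper fence = Q3 + 1.5·IQR = 112.50 + 39.75 = 152.25.
157 lies above the upper fence.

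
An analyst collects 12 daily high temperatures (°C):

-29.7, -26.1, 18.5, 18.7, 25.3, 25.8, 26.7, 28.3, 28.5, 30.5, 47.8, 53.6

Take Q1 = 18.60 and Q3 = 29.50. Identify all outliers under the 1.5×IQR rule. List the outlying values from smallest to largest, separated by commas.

-29.7, -26.1, 47.8, 53.6

IQR = Q3 − Q1 = 29.50 − 18.60 = 10.90.
Lower fence = Q1 − 1.5·IQR = 18.60 − 16.35 = 2.25.
Upper fence = Q3 + 1.5·IQR = 29.50 + 16.35 = 45.85.
-29.7 < 2.25 → outlier.
-26.1 < 2.25 → outlier.
47.8 > 45.85 → outlier.
53.6 > 45.85 → outlier.
All remaining values lie within [2.25, 45.85].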